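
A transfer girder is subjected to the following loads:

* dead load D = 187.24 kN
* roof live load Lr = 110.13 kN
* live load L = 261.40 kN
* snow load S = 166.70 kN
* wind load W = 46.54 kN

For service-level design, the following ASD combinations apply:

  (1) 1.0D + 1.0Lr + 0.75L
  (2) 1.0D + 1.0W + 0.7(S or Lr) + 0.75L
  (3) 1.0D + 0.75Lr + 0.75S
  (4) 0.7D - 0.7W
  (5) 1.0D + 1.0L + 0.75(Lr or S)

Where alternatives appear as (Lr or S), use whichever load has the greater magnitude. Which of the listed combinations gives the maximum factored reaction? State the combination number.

(S or Lr) → S = 166.70 kN; (Lr or S) → S = 166.70 kN.
(1) 1.0(187.24) + 1.0(110.13) + 0.75(261.40) = 187.24 + 110.13 + 196.05 = 493.42
(2) 1.0(187.24) + 1.0(46.54) + 0.7(166.70) + 0.75(261.40) = 187.24 + 46.54 + 116.69 + 196.05 = 546.52
(3) 1.0(187.24) + 0.75(110.13) + 0.75(166.70) = 394.86
(4) 0.7(187.24) - 0.7(46.54) = 131.07 - 32.58 = 98.49
(5) 1.0(187.24) + 1.0(261.40) + 0.75(166.70) = 187.24 + 261.40 + 125.03 = 573.67
The largest value is 573.67 kN from combination 5.

Combination 5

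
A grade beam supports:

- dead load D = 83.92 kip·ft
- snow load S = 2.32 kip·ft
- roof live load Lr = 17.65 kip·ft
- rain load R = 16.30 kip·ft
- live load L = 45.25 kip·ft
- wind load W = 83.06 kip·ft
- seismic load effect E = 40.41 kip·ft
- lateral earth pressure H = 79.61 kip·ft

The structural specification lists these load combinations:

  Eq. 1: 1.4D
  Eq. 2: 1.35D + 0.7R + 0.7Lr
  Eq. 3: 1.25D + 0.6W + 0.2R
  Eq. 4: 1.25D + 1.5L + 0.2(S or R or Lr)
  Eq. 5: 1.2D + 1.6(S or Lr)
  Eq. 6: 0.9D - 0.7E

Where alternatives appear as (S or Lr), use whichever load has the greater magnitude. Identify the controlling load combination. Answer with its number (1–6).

(S or R or Lr) → Lr = 17.65 kip·ft; (S or Lr) → Lr = 17.65 kip·ft.
Eq. 1: 1.4(83.92) = 117.49
Eq. 2: 1.35(83.92) + 0.7(16.30) + 0.7(17.65) = 113.29 + 11.41 + 12.36 = 137.06
Eq. 3: 1.25(83.92) + 0.6(83.06) + 0.2(16.30) = 104.90 + 49.84 + 3.26 = 158.00
Eq. 4: 1.25(83.92) + 1.5(45.25) + 0.2(17.65) = 104.90 + 67.88 + 3.53 = 176.31
Eq. 5: 1.2(83.92) + 1.6(17.65) = 100.70 + 28.24 = 128.94
Eq. 6: 0.9(83.92) - 0.7(40.41) = 75.53 - 28.29 = 47.24
The largest value is 176.31 kip·ft from combination 4.

Combination 4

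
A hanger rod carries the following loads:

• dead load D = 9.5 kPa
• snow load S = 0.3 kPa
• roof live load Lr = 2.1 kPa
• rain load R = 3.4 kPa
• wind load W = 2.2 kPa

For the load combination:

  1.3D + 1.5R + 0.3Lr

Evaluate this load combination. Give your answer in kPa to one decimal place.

1.3(9.5) + 1.5(3.4) + 0.3(2.1) = 12.4 + 5.1 + 0.6 = 18.1
p_u = 18.1 kPa.

18.1 kPa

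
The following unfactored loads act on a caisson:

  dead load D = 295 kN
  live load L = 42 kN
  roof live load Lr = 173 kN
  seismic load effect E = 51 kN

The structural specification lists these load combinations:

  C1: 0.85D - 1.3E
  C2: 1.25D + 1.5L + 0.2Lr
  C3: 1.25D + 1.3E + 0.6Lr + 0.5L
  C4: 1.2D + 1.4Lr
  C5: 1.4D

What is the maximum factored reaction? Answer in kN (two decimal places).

596.20 kN

C1: 0.85(295) - 1.3(51) = 250.75 - 66.30 = 184.45
C2: 1.25(295) + 1.5(42) + 0.2(173) = 368.75 + 63.00 + 34.60 = 466.35
C3: 1.25(295) + 1.3(51) + 0.6(173) + 0.5(42) = 368.75 + 66.30 + 103.80 + 21.00 = 559.85
C4: 1.2(295) + 1.4(173) = 354.00 + 242.20 = 596.20
C5: 1.4(295) = 413.00
Combination 4 governs: V_u = 596.20 kN.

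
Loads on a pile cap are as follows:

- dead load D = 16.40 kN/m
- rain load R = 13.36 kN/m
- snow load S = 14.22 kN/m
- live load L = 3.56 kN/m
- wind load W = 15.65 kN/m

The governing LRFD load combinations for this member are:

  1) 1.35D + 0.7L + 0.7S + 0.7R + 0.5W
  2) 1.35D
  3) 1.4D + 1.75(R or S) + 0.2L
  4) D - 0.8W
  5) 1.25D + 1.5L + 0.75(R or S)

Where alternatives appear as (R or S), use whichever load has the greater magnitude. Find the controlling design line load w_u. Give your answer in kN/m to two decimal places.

51.76 kN/m

(R or S) → S = 14.22 kN/m.
1) 1.35(16.40) + 0.7(3.56) + 0.7(14.22) + 0.7(13.36) + 0.5(15.65) = 22.14 + 2.49 + 9.95 + 9.35 + 7.83 = 51.76
2) 1.35(16.40) = 22.14
3) 1.4(16.40) + 1.75(14.22) + 0.2(3.56) = 22.96 + 24.89 + 0.71 = 48.56
4) 1.0(16.40) - 0.8(15.65) = 16.40 - 12.52 = 3.88
5) 1.25(16.40) + 1.5(3.56) + 0.75(14.22) = 20.50 + 5.34 + 10.67 = 36.51
Maximum is from combination 1.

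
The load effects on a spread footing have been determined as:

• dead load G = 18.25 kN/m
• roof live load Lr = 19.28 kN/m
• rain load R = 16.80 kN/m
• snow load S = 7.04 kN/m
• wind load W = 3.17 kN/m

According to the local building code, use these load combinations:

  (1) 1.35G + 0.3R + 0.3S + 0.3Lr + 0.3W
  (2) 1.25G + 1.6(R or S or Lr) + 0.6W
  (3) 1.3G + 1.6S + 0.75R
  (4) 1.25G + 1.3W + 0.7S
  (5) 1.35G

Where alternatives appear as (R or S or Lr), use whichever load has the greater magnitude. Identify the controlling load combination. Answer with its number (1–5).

(R or S or Lr) → Lr = 19.28 kN/m.
(1) 1.35(18.25) + 0.3(16.80) + 0.3(7.04) + 0.3(19.28) + 0.3(3.17) = 24.64 + 5.04 + 2.11 + 5.78 + 0.95 = 38.52
(2) 1.25(18.25) + 1.6(19.28) + 0.6(3.17) = 22.81 + 30.85 + 1.90 = 55.56
(3) 1.3(18.25) + 1.6(7.04) + 0.75(16.80) = 23.73 + 11.26 + 12.60 = 47.59
(4) 1.25(18.25) + 1.3(3.17) + 0.7(7.04) = 22.81 + 4.12 + 4.93 = 31.86
(5) 1.35(18.25) = 24.64
The largest value is 55.56 kN/m from combination 2.

Combination 2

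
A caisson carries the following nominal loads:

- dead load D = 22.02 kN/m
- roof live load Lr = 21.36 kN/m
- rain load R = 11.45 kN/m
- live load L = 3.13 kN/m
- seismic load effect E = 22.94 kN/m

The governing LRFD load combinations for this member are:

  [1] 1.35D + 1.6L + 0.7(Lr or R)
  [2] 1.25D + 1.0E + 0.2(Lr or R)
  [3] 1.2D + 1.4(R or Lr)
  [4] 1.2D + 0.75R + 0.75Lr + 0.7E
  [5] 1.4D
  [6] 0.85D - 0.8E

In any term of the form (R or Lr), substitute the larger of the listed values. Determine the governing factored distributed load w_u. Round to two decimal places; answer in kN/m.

(Lr or R) → Lr = 21.36 kN/m; (R or Lr) → Lr = 21.36 kN/m.
[1] 1.35(22.02) + 1.6(3.13) + 0.7(21.36) = 29.73 + 5.01 + 14.95 = 49.69
[2] 1.25(22.02) + 1.0(22.94) + 0.2(21.36) = 27.53 + 22.94 + 4.27 = 54.74
[3] 1.2(22.02) + 1.4(21.36) = 56.33
[4] 1.2(22.02) + 0.75(11.45) + 0.75(21.36) + 0.7(22.94) = 26.42 + 8.59 + 16.02 + 16.06 = 67.09
[5] 1.4(22.02) = 30.83
[6] 0.85(22.02) - 0.8(22.94) = 18.72 - 18.35 = 0.37
Combination 4 governs: w_u = 67.09 kN/m.

67.09 kN/m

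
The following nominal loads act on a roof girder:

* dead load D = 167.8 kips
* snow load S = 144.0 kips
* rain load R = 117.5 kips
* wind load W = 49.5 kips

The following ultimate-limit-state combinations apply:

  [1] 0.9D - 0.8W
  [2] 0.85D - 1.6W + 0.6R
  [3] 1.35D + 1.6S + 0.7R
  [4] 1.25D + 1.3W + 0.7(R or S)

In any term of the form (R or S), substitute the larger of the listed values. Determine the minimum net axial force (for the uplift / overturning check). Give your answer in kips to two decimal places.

111.42 kips

(R or S) → S = 144.0 kips.
[1] 0.9(167.8) - 0.8(49.5) = 111.42
[2] 0.85(167.8) - 1.6(49.5) + 0.6(117.5) = 133.93
[3] 1.35(167.8) + 1.6(144.0) + 0.7(117.5) = 539.18
[4] 1.25(167.8) + 1.3(49.5) + 0.7(144.0) = 374.90
Combination 1 gives the minimum: 111.42 kips.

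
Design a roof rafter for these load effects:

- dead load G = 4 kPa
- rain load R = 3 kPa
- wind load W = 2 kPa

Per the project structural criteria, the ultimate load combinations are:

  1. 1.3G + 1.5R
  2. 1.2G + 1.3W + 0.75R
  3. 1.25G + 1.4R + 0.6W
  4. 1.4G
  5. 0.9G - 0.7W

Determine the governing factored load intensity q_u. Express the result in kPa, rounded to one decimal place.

10.4 kPa

1. 1.3(4) + 1.5(3) = 5.2 + 4.5 = 9.7
2. 1.2(4) + 1.3(2) + 0.75(3) = 4.8 + 2.6 + 2.3 = 9.7
3. 1.25(4) + 1.4(3) + 0.6(2) = 5.0 + 4.2 + 1.2 = 10.4
4. 1.4(4) = 5.6
5. 0.9(4) - 0.7(2) = 3.6 - 1.4 = 2.2
Combination 3 governs: q_u = 10.4 kPa.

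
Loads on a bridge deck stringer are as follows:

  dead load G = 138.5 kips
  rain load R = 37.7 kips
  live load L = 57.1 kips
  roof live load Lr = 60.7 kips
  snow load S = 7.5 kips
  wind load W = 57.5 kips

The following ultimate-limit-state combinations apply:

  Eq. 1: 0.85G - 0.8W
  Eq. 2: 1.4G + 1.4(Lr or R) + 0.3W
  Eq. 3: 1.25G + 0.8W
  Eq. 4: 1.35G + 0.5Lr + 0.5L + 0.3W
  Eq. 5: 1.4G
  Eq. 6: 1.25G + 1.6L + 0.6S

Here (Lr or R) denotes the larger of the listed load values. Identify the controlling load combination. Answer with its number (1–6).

(Lr or R) → Lr = 60.7 kips.
Eq. 1: 0.85(138.5) - 0.8(57.5) = 117.73 - 46.00 = 71.73
Eq. 2: 1.4(138.5) + 1.4(60.7) + 0.3(57.5) = 193.90 + 84.98 + 17.25 = 296.13
Eq. 3: 1.25(138.5) + 0.8(57.5) = 173.13 + 46.00 = 219.13
Eq. 4: 1.35(138.5) + 0.5(60.7) + 0.5(57.1) + 0.3(57.5) = 186.98 + 30.35 + 28.55 + 17.25 = 263.13
Eq. 5: 1.4(138.5) = 193.90
Eq. 6: 1.25(138.5) + 1.6(57.1) + 0.6(7.5) = 173.13 + 91.36 + 4.50 = 268.99
The largest value is 296.13 kips from combination 2.

Combination 2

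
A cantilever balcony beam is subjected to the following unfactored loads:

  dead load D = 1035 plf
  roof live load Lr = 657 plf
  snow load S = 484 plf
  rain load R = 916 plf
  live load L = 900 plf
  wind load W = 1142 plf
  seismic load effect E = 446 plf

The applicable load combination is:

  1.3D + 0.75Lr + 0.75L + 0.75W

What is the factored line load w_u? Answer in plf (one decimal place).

3369.8 plf

1.3(1035) + 0.75(657) + 0.75(900) + 0.75(1142) = 1345.5 + 492.8 + 675.0 + 856.5 = 3369.8
w_u = 3369.8 plf.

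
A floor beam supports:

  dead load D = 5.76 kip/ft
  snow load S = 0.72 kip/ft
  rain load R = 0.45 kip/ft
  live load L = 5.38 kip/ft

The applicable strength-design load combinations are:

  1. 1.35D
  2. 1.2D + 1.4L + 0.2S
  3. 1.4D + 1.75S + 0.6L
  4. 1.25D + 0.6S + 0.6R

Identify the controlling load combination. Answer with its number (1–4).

Combination 2

1. 1.35(5.76) = 7.78
2. 1.2(5.76) + 1.4(5.38) + 0.2(0.72) = 14.59
3. 1.4(5.76) + 1.75(0.72) + 0.6(5.38) = 12.55
4. 1.25(5.76) + 0.6(0.72) + 0.6(0.45) = 7.90
The largest value is 14.59 kip/ft from combination 2.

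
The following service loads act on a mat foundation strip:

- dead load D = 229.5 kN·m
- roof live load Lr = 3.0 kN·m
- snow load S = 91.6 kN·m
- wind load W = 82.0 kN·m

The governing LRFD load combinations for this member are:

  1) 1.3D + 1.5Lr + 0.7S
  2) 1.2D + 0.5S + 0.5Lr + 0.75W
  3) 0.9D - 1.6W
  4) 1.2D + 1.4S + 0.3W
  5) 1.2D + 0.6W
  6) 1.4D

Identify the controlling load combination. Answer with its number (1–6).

1) 1.3(229.5) + 1.5(3.0) + 0.7(91.6) = 367.0
2) 1.2(229.5) + 0.5(91.6) + 0.5(3.0) + 0.75(82.0) = 384.2
3) 0.9(229.5) - 1.6(82.0) = 75.4
4) 1.2(229.5) + 1.4(91.6) + 0.3(82.0) = 428.2
5) 1.2(229.5) + 0.6(82.0) = 324.6
6) 1.4(229.5) = 321.3
The largest value is 428.2 kN·m from combination 4.

Combination 4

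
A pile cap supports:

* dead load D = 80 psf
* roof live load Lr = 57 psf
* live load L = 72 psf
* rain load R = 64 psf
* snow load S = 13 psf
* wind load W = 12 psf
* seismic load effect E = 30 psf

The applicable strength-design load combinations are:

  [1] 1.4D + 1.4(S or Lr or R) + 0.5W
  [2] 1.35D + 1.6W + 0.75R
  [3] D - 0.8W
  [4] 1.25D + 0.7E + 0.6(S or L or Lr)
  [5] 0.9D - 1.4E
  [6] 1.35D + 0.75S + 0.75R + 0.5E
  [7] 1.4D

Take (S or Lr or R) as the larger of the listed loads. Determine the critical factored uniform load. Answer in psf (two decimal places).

(S or Lr or R) → R = 64 psf; (S or L or Lr) → L = 72 psf.
[1] 1.4(80) + 1.4(64) + 0.5(12) = 207.60
[2] 1.35(80) + 1.6(12) + 0.75(64) = 175.20
[3] 1.0(80) - 0.8(12) = 70.40
[4] 1.25(80) + 0.7(30) + 0.6(72) = 164.20
[5] 0.9(80) - 1.4(30) = 30.00
[6] 1.35(80) + 0.75(13) + 0.75(64) + 0.5(30) = 180.75
[7] 1.4(80) = 112.00
Maximum is from combination 1.

207.60 psf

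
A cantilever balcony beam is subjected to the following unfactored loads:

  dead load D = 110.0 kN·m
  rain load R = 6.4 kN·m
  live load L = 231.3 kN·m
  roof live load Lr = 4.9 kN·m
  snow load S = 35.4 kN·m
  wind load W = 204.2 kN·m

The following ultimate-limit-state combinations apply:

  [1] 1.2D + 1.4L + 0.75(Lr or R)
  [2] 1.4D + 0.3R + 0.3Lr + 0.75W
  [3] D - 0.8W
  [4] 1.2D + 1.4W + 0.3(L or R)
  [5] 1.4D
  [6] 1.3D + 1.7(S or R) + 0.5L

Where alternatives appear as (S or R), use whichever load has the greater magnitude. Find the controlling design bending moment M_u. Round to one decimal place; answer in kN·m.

(Lr or R) → R = 6.4 kN·m; (L or R) → L = 231.3 kN·m; (S or R) → S = 35.4 kN·m.
[1] 1.2(110.0) + 1.4(231.3) + 0.75(6.4) = 460.6
[2] 1.4(110.0) + 0.3(6.4) + 0.3(4.9) + 0.75(204.2) = 310.5
[3] 1.0(110.0) - 0.8(204.2) = -53.4
[4] 1.2(110.0) + 1.4(204.2) + 0.3(231.3) = 487.3
[5] 1.4(110.0) = 154.0
[6] 1.3(110.0) + 1.7(35.4) + 0.5(231.3) = 318.8
The controlling combination is 4, giving 487.3 kN·m.

487.3 kN·m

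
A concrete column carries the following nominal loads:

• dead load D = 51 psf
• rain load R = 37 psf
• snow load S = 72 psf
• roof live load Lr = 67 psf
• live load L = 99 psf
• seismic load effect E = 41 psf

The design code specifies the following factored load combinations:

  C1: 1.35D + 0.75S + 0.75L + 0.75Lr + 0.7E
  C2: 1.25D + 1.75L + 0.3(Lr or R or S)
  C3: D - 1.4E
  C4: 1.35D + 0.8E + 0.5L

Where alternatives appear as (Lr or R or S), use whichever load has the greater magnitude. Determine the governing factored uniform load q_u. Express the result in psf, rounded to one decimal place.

276.1 psf

(Lr or R or S) → S = 72 psf.
C1: 1.35(51) + 0.75(72) + 0.75(99) + 0.75(67) + 0.7(41) = 276.1
C2: 1.25(51) + 1.75(99) + 0.3(72) = 258.6
C3: 1.0(51) - 1.4(41) = -6.4
C4: 1.35(51) + 0.8(41) + 0.5(99) = 151.2
The controlling combination is 1, giving 276.1 psf.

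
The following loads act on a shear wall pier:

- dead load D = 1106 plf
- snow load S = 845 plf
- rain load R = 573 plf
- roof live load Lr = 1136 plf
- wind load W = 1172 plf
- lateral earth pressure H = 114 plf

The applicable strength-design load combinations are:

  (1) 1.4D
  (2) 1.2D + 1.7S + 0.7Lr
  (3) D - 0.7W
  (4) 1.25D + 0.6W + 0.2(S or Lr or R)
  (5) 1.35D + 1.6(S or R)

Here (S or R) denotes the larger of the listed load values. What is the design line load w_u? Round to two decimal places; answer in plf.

3558.90 plf

(S or Lr or R) → Lr = 1136 plf; (S or R) → S = 845 plf.
(1) 1.4(1106) = 1548.40
(2) 1.2(1106) + 1.7(845) + 0.7(1136) = 1327.20 + 1436.50 + 795.20 = 3558.90
(3) 1.0(1106) - 0.7(1172) = 1106.00 - 820.40 = 285.60
(4) 1.25(1106) + 0.6(1172) + 0.2(1136) = 1382.50 + 703.20 + 227.20 = 2312.90
(5) 1.35(1106) + 1.6(845) = 1493.10 + 1352.00 = 2845.10
Combination 2 governs: w_u = 3558.90 plf.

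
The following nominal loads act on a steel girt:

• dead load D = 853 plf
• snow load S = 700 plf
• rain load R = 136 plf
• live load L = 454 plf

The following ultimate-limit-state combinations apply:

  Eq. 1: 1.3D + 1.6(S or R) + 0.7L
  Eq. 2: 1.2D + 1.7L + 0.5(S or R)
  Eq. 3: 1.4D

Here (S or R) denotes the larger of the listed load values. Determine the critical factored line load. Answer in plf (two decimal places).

(S or R) → S = 700 plf.
Eq. 1: 1.3(853) + 1.6(700) + 0.7(454) = 2546.70
Eq. 2: 1.2(853) + 1.7(454) + 0.5(700) = 2145.40
Eq. 3: 1.4(853) = 1194.20
Maximum is from combination 1.

2546.70 plf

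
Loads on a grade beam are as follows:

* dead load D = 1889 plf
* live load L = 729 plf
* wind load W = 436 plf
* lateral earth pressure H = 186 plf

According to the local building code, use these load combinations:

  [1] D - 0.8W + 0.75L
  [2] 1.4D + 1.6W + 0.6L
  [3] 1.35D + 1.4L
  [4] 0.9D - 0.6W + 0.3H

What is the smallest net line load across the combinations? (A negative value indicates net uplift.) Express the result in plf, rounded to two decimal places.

1494.30 plf

[1] 1.0(1889) - 0.8(436) + 0.75(729) = 1889.00 - 348.80 + 546.75 = 2086.95
[2] 1.4(1889) + 1.6(436) + 0.6(729) = 2644.60 + 697.60 + 437.40 = 3779.60
[3] 1.35(1889) + 1.4(729) = 2550.15 + 1020.60 = 3570.75
[4] 0.9(1889) - 0.6(436) + 0.3(186) = 1700.10 - 261.60 + 55.80 = 1494.30
Combination 4 gives the minimum: 1494.30 plf.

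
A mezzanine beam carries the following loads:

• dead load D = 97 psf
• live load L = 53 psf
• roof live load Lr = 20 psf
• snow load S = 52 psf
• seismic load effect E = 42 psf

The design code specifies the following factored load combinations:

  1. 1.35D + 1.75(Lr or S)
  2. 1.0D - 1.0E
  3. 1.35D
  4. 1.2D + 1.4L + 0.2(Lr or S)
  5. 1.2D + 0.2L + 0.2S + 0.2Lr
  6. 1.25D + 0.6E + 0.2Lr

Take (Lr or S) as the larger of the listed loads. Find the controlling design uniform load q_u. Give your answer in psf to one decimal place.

222.0 psf

(Lr or S) → S = 52 psf.
1. 1.35(97) + 1.75(52) = 222.0
2. 1.0(97) - 1.0(42) = 55.0
3. 1.35(97) = 131.0
4. 1.2(97) + 1.4(53) + 0.2(52) = 201.0
5. 1.2(97) + 0.2(53) + 0.2(52) + 0.2(20) = 141.4
6. 1.25(97) + 0.6(42) + 0.2(20) = 150.5
Maximum is from combination 1.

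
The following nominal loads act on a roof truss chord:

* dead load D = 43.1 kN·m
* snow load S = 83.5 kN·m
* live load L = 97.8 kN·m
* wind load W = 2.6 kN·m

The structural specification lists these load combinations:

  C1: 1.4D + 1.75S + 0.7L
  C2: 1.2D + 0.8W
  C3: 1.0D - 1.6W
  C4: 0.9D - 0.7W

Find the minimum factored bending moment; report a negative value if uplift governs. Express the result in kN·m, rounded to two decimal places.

36.97 kN·m

C1: 1.4(43.1) + 1.75(83.5) + 0.7(97.8) = 274.93
C2: 1.2(43.1) + 0.8(2.6) = 53.80
C3: 1.0(43.1) - 1.6(2.6) = 38.94
C4: 0.9(43.1) - 0.7(2.6) = 36.97
Combination 4 gives the minimum: 36.97 kN·m.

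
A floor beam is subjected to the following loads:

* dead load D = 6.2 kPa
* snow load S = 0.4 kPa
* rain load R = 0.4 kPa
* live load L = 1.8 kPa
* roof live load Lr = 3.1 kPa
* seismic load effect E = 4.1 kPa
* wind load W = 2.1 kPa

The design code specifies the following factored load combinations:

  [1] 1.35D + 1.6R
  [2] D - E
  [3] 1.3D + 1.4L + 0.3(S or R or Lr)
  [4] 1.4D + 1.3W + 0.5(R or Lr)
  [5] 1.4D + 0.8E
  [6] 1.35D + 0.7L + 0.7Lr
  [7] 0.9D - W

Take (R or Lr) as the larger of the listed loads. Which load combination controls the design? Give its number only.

(S or R or Lr) → Lr = 3.1 kPa; (R or Lr) → Lr = 3.1 kPa.
[1] 1.35(6.2) + 1.6(0.4) = 8.4 + 0.6 = 9.0
[2] 1.0(6.2) - 1.0(4.1) = 6.2 - 4.1 = 2.1
[3] 1.3(6.2) + 1.4(1.8) + 0.3(3.1) = 8.1 + 2.5 + 0.9 = 11.5
[4] 1.4(6.2) + 1.3(2.1) + 0.5(3.1) = 8.7 + 2.7 + 1.6 = 13.0
[5] 1.4(6.2) + 0.8(4.1) = 8.7 + 3.3 = 12.0
[6] 1.35(6.2) + 0.7(1.8) + 0.7(3.1) = 11.8
[7] 0.9(6.2) - 1.0(2.1) = 5.6 - 2.1 = 3.5
The largest value is 13.0 kPa from combination 4.

Combination 4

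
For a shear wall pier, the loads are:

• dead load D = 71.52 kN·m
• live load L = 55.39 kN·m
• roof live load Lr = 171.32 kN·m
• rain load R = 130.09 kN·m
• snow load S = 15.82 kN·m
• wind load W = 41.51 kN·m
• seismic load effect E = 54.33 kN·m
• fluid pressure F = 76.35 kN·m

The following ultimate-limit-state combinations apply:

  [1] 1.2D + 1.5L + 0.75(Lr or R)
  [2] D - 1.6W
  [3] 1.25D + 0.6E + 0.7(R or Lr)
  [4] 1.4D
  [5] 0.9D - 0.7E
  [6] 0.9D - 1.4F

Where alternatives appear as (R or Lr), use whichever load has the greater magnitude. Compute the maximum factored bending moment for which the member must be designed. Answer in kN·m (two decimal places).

(Lr or R) → Lr = 171.32 kN·m; (R or Lr) → Lr = 171.32 kN·m.
[1] 1.2(71.52) + 1.5(55.39) + 0.75(171.32) = 85.82 + 83.09 + 128.49 = 297.40
[2] 1.0(71.52) - 1.6(41.51) = 71.52 - 66.42 = 5.10
[3] 1.25(71.52) + 0.6(54.33) + 0.7(171.32) = 89.40 + 32.60 + 119.92 = 241.92
[4] 1.4(71.52) = 100.13
[5] 0.9(71.52) - 0.7(54.33) = 64.37 - 38.03 = 26.34
[6] 0.9(71.52) - 1.4(76.35) = 64.37 - 106.89 = -42.52
Maximum is from combination 1.

297.40 kN·m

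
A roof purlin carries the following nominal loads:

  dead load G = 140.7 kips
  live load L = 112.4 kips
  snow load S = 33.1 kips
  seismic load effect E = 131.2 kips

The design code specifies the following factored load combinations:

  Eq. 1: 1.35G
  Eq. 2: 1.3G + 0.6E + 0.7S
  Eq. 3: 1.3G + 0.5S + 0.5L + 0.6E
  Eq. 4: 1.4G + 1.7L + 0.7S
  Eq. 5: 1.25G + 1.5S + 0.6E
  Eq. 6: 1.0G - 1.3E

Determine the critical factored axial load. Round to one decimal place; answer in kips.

Eq. 1: 1.35(140.7) = 189.9
Eq. 2: 1.3(140.7) + 0.6(131.2) + 0.7(33.1) = 182.9 + 78.7 + 23.2 = 284.8
Eq. 3: 1.3(140.7) + 0.5(33.1) + 0.5(112.4) + 0.6(131.2) = 182.9 + 16.6 + 56.2 + 78.7 = 334.4
Eq. 4: 1.4(140.7) + 1.7(112.4) + 0.7(33.1) = 411.2
Eq. 5: 1.25(140.7) + 1.5(33.1) + 0.6(131.2) = 304.2
Eq. 6: 1.0(140.7) - 1.3(131.2) = 140.7 - 170.6 = -29.9
Combination 4 governs: P_u = 411.2 kips.

411.2 kips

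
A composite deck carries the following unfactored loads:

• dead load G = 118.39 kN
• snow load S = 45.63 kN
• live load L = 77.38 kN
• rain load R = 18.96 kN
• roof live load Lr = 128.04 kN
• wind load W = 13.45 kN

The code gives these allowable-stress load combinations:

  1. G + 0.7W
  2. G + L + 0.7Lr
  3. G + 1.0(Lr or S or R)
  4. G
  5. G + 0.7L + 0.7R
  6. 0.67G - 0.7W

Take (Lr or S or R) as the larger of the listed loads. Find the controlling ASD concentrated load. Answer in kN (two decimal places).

(Lr or S or R) → Lr = 128.04 kN.
1. 1.0(118.39) + 0.7(13.45) = 118.39 + 9.42 = 127.81
2. 1.0(118.39) + 1.0(77.38) + 0.7(128.04) = 118.39 + 77.38 + 89.63 = 285.40
3. 1.0(118.39) + 1.0(128.04) = 118.39 + 128.04 = 246.43
4. 1.0(118.39) = 118.39
5. 1.0(118.39) + 0.7(77.38) + 0.7(18.96) = 118.39 + 54.17 + 13.27 = 185.83
6. 0.67(118.39) - 0.7(13.45) = 69.91
Combination 2 governs: P = 285.40 kN.

285.40 kN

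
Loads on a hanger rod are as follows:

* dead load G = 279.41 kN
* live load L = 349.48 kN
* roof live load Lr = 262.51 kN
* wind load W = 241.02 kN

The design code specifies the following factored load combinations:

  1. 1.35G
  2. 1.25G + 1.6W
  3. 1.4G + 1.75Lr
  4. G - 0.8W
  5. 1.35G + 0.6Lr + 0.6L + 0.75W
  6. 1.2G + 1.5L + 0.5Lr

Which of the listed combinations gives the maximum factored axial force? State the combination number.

1. 1.35(279.41) = 377.20
2. 1.25(279.41) + 1.6(241.02) = 734.89
3. 1.4(279.41) + 1.75(262.51) = 850.57
4. 1.0(279.41) - 0.8(241.02) = 86.59
5. 1.35(279.41) + 0.6(262.51) + 0.6(349.48) + 0.75(241.02) = 925.16
6. 1.2(279.41) + 1.5(349.48) + 0.5(262.51) = 990.77
The largest value is 990.77 kN from combination 6.

Combination 6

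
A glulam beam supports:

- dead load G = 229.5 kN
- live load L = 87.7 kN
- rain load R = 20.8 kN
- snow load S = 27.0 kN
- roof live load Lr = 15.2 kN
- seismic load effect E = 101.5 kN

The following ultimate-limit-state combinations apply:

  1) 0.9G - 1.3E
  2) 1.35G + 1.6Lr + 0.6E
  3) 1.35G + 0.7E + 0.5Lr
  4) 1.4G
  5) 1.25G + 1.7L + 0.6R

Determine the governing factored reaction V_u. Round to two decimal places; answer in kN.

448.45 kN

1) 0.9(229.5) - 1.3(101.5) = 74.60
2) 1.35(229.5) + 1.6(15.2) + 0.6(101.5) = 395.05
3) 1.35(229.5) + 0.7(101.5) + 0.5(15.2) = 388.48
4) 1.4(229.5) = 321.30
5) 1.25(229.5) + 1.7(87.7) + 0.6(20.8) = 448.45
Maximum is from combination 5.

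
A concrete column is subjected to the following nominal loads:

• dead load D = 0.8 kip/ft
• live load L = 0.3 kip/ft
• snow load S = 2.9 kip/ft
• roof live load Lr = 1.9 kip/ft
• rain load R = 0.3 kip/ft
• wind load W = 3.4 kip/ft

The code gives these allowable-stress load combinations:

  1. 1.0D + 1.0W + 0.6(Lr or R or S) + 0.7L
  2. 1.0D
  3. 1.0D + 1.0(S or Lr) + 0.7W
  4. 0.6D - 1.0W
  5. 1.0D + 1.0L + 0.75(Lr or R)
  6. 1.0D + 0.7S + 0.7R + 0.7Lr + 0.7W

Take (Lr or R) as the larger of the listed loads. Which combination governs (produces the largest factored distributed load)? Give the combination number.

Combination 6

(Lr or R or S) → S = 2.9 kip/ft; (S or Lr) → S = 2.9 kip/ft; (Lr or R) → Lr = 1.9 kip/ft.
1. 1.0(0.8) + 1.0(3.4) + 0.6(2.9) + 0.7(0.3) = 6.2
2. 1.0(0.8) = 0.8
3. 1.0(0.8) + 1.0(2.9) + 0.7(3.4) = 0.8 + 2.9 + 2.4 = 6.1
4. 0.6(0.8) - 1.0(3.4) = 0.5 - 3.4 = -2.9
5. 1.0(0.8) + 1.0(0.3) + 0.75(1.9) = 0.8 + 0.3 + 1.4 = 2.5
6. 1.0(0.8) + 0.7(2.9) + 0.7(0.3) + 0.7(1.9) + 0.7(3.4) = 6.8
The largest value is 6.8 kip/ft from combination 6.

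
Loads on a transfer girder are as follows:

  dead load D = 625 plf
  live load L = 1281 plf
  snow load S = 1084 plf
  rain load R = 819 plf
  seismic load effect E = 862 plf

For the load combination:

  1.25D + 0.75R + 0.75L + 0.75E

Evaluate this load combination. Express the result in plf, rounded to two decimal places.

1.25(625) + 0.75(819) + 0.75(1281) + 0.75(862) = 3002.75
w_u = 3002.75 plf.

3002.75 plf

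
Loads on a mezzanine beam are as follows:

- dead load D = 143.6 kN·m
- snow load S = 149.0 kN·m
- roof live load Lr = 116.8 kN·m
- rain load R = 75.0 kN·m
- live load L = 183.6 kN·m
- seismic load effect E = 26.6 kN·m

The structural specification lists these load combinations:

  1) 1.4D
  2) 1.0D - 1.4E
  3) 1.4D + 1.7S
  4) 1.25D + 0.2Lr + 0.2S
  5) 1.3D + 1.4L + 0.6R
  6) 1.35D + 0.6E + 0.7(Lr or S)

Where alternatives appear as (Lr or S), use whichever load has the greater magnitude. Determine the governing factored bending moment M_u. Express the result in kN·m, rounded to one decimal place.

488.7 kN·m

(Lr or S) → S = 149.0 kN·m.
1) 1.4(143.6) = 201.0
2) 1.0(143.6) - 1.4(26.6) = 143.6 - 37.2 = 106.4
3) 1.4(143.6) + 1.7(149.0) = 201.0 + 253.3 = 454.3
4) 1.25(143.6) + 0.2(116.8) + 0.2(149.0) = 179.5 + 23.4 + 29.8 = 232.7
5) 1.3(143.6) + 1.4(183.6) + 0.6(75.0) = 186.7 + 257.0 + 45.0 = 488.7
6) 1.35(143.6) + 0.6(26.6) + 0.7(149.0) = 314.1
The controlling combination is 5, giving 488.7 kN·m.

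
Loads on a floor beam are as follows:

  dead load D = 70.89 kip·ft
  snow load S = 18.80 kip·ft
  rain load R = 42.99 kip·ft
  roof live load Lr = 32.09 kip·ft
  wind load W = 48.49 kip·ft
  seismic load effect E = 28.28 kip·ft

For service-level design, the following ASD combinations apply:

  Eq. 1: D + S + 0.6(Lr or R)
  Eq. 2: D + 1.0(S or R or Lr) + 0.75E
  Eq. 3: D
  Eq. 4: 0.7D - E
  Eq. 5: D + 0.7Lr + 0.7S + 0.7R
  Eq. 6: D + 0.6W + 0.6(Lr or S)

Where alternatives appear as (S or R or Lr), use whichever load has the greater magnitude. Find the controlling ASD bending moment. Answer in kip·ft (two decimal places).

136.61 kip·ft

(Lr or R) → R = 42.99 kip·ft; (S or R or Lr) → R = 42.99 kip·ft; (Lr or S) → Lr = 32.09 kip·ft.
Eq. 1: 1.0(70.89) + 1.0(18.80) + 0.6(42.99) = 115.48
Eq. 2: 1.0(70.89) + 1.0(42.99) + 0.75(28.28) = 135.09
Eq. 3: 1.0(70.89) = 70.89
Eq. 4: 0.7(70.89) - 1.0(28.28) = 21.34
Eq. 5: 1.0(70.89) + 0.7(32.09) + 0.7(18.80) + 0.7(42.99) = 136.61
Eq. 6: 1.0(70.89) + 0.6(48.49) + 0.6(32.09) = 119.24
The controlling combination is 5, giving 136.61 kip·ft.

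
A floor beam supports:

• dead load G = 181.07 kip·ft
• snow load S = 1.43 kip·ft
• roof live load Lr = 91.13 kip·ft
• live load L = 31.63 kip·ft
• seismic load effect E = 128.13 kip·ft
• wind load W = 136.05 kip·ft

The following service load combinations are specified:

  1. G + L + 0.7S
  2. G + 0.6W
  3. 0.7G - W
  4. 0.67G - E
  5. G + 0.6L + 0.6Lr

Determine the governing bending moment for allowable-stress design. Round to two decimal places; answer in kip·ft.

262.70 kip·ft

1. 1.0(181.07) + 1.0(31.63) + 0.7(1.43) = 181.07 + 31.63 + 1.00 = 213.70
2. 1.0(181.07) + 0.6(136.05) = 181.07 + 81.63 = 262.70
3. 0.7(181.07) - 1.0(136.05) = 126.75 - 136.05 = -9.30
4. 0.67(181.07) - 1.0(128.13) = 121.32 - 128.13 = -6.81
5. 1.0(181.07) + 0.6(31.63) + 0.6(91.13) = 181.07 + 18.98 + 54.68 = 254.73
The controlling combination is 2, giving 262.70 kip·ft.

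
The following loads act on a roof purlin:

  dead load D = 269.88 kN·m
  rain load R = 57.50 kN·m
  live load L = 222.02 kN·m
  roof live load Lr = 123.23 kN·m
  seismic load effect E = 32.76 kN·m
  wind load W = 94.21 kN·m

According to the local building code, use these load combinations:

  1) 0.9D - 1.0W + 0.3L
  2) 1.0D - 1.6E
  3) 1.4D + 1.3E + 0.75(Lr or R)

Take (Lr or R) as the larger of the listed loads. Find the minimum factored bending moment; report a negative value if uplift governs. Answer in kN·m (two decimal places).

215.29 kN·m

(Lr or R) → Lr = 123.23 kN·m.
1) 0.9(269.88) - 1.0(94.21) + 0.3(222.02) = 242.89 - 94.21 + 66.61 = 215.29
2) 1.0(269.88) - 1.6(32.76) = 269.88 - 52.42 = 217.46
3) 1.4(269.88) + 1.3(32.76) + 0.75(123.23) = 377.83 + 42.59 + 92.42 = 512.84
Combination 1 gives the minimum: 215.29 kN·m.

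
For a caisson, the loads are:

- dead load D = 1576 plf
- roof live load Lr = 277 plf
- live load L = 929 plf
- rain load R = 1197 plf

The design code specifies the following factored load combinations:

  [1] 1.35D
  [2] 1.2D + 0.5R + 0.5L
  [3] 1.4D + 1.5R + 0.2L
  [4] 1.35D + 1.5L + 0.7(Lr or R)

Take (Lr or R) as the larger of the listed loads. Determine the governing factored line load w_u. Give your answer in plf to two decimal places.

4359.00 plf

(Lr or R) → R = 1197 plf.
[1] 1.35(1576) = 2127.60
[2] 1.2(1576) + 0.5(1197) + 0.5(929) = 1891.20 + 598.50 + 464.50 = 2954.20
[3] 1.4(1576) + 1.5(1197) + 0.2(929) = 2206.40 + 1795.50 + 185.80 = 4187.70
[4] 1.35(1576) + 1.5(929) + 0.7(1197) = 2127.60 + 1393.50 + 837.90 = 4359.00
Maximum is from combination 4.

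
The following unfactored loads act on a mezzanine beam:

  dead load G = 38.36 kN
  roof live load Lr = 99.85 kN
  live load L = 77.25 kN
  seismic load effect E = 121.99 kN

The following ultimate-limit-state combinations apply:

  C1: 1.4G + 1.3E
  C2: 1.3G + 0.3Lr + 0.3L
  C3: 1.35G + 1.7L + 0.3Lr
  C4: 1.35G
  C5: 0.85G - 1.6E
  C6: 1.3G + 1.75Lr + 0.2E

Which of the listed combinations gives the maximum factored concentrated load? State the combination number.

C1: 1.4(38.36) + 1.3(121.99) = 212.29
C2: 1.3(38.36) + 0.3(99.85) + 0.3(77.25) = 103.00
C3: 1.35(38.36) + 1.7(77.25) + 0.3(99.85) = 213.07
C4: 1.35(38.36) = 51.79
C5: 0.85(38.36) - 1.6(121.99) = -162.58
C6: 1.3(38.36) + 1.75(99.85) + 0.2(121.99) = 249.00
The largest value is 249.00 kN from combination 6.

Combination 6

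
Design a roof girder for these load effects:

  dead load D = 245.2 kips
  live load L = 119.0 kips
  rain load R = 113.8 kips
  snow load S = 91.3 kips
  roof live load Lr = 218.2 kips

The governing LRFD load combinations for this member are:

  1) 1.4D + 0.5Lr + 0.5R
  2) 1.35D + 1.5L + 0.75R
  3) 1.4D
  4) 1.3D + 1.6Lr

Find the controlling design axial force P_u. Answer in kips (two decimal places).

667.88 kips

1) 1.4(245.2) + 0.5(218.2) + 0.5(113.8) = 509.28
2) 1.35(245.2) + 1.5(119.0) + 0.75(113.8) = 594.87
3) 1.4(245.2) = 343.28
4) 1.3(245.2) + 1.6(218.2) = 667.88
The controlling combination is 4, giving 667.88 kips.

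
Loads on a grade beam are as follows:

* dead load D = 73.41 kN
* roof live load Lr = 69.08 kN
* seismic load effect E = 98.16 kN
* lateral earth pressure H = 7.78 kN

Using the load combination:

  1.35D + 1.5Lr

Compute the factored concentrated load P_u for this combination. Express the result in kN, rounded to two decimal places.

202.72 kN

1.35(73.41) + 1.5(69.08) = 99.10 + 103.62 = 202.72
P_u = 202.72 kN.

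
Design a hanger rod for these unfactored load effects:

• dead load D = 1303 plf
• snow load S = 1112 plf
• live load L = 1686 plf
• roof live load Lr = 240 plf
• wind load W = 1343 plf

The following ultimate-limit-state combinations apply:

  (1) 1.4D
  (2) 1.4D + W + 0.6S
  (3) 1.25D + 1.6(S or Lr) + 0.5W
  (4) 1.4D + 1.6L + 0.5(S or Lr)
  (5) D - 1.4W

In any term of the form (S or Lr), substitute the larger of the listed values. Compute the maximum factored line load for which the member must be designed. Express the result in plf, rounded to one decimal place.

5077.8 plf

(S or Lr) → S = 1112 plf.
(1) 1.4(1303) = 1824.2
(2) 1.4(1303) + 1.0(1343) + 0.6(1112) = 3834.4
(3) 1.25(1303) + 1.6(1112) + 0.5(1343) = 4079.5
(4) 1.4(1303) + 1.6(1686) + 0.5(1112) = 5077.8
(5) 1.0(1303) - 1.4(1343) = -577.2
The controlling combination is 4, giving 5077.8 plf.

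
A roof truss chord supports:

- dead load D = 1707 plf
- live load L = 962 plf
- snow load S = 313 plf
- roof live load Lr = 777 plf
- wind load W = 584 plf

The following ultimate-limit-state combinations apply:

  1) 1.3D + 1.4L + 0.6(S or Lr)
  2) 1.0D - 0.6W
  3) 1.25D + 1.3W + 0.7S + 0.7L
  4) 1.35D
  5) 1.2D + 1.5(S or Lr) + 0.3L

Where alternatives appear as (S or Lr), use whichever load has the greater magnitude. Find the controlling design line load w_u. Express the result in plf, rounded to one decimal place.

(S or Lr) → Lr = 777 plf.
1) 1.3(1707) + 1.4(962) + 0.6(777) = 2219.1 + 1346.8 + 466.2 = 4032.1
2) 1.0(1707) - 0.6(584) = 1707.0 - 350.4 = 1356.6
3) 1.25(1707) + 1.3(584) + 0.7(313) + 0.7(962) = 2133.8 + 759.2 + 219.1 + 673.4 = 3785.5
4) 1.35(1707) = 2304.5
5) 1.2(1707) + 1.5(777) + 0.3(962) = 2048.4 + 1165.5 + 288.6 = 3502.5
Combination 1 governs: w_u = 4032.1 plf.

4032.1 plf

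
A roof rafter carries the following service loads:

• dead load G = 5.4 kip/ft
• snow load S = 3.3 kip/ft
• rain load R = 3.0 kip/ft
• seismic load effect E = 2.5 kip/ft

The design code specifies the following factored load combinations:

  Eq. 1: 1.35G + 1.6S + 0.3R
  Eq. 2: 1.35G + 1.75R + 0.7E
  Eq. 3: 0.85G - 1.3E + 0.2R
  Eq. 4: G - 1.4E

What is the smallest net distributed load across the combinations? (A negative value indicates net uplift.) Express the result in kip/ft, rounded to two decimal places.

Eq. 1: 1.35(5.4) + 1.6(3.3) + 0.3(3.0) = 7.29 + 5.28 + 0.90 = 13.47
Eq. 2: 1.35(5.4) + 1.75(3.0) + 0.7(2.5) = 7.29 + 5.25 + 1.75 = 14.29
Eq. 3: 0.85(5.4) - 1.3(2.5) + 0.2(3.0) = 4.59 - 3.25 + 0.60 = 1.94
Eq. 4: 1.0(5.4) - 1.4(2.5) = 5.40 - 3.50 = 1.90
Combination 4 gives the minimum: 1.90 kip/ft.

1.90 kip/ft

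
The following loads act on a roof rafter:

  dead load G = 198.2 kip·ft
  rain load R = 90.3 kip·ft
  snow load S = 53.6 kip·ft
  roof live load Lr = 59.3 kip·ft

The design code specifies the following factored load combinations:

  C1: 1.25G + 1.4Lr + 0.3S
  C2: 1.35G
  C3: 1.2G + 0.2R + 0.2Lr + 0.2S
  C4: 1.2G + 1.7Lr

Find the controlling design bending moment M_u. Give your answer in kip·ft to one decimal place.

C1: 1.25(198.2) + 1.4(59.3) + 0.3(53.6) = 247.8 + 83.0 + 16.1 = 346.9
C2: 1.35(198.2) = 267.6
C3: 1.2(198.2) + 0.2(90.3) + 0.2(59.3) + 0.2(53.6) = 237.8 + 18.1 + 11.9 + 10.7 = 278.5
C4: 1.2(198.2) + 1.7(59.3) = 338.7
The controlling combination is 1, giving 346.9 kip·ft.

346.9 kip·ft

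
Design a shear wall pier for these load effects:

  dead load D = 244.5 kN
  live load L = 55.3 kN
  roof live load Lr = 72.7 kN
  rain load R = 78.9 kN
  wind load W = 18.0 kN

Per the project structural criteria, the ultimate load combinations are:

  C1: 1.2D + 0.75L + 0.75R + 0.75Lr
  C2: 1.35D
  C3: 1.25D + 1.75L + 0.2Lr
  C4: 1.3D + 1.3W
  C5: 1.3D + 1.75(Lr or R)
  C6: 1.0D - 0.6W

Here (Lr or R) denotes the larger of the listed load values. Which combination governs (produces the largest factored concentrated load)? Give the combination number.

(Lr or R) → R = 78.9 kN.
C1: 1.2(244.5) + 0.75(55.3) + 0.75(78.9) + 0.75(72.7) = 448.6
C2: 1.35(244.5) = 330.1
C3: 1.25(244.5) + 1.75(55.3) + 0.2(72.7) = 416.9
C4: 1.3(244.5) + 1.3(18.0) = 341.3
C5: 1.3(244.5) + 1.75(78.9) = 455.9
C6: 1.0(244.5) - 0.6(18.0) = 233.7
The largest value is 455.9 kN from combination 5.

Combination 5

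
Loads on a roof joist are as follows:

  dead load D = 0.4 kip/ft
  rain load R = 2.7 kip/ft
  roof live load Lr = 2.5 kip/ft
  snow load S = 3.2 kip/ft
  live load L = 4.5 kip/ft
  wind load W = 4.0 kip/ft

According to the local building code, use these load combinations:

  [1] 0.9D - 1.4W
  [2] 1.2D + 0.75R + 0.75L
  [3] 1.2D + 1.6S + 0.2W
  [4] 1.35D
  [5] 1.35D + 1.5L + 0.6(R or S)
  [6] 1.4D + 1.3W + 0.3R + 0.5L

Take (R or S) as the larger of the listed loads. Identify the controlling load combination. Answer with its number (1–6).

Combination 5

(R or S) → S = 3.2 kip/ft.
[1] 0.9(0.4) - 1.4(4.0) = 0.36 - 5.60 = -5.24
[2] 1.2(0.4) + 0.75(2.7) + 0.75(4.5) = 5.88
[3] 1.2(0.4) + 1.6(3.2) + 0.2(4.0) = 0.48 + 5.12 + 0.80 = 6.40
[4] 1.35(0.4) = 0.54
[5] 1.35(0.4) + 1.5(4.5) + 0.6(3.2) = 0.54 + 6.75 + 1.92 = 9.21
[6] 1.4(0.4) + 1.3(4.0) + 0.3(2.7) + 0.5(4.5) = 0.56 + 5.20 + 0.81 + 2.25 = 8.82
The largest value is 9.21 kip/ft from combination 5.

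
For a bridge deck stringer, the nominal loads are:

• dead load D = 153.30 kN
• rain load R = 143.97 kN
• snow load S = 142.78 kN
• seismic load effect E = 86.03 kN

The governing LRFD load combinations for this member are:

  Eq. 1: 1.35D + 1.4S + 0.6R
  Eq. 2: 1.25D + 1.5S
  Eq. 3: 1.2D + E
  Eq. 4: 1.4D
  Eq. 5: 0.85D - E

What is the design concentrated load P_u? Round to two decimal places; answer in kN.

493.23 kN

Eq. 1: 1.35(153.30) + 1.4(142.78) + 0.6(143.97) = 206.96 + 199.89 + 86.38 = 493.23
Eq. 2: 1.25(153.30) + 1.5(142.78) = 191.63 + 214.17 = 405.80
Eq. 3: 1.2(153.30) + 1.0(86.03) = 183.96 + 86.03 = 269.99
Eq. 4: 1.4(153.30) = 214.62
Eq. 5: 0.85(153.30) - 1.0(86.03) = 130.31 - 86.03 = 44.28
Combination 1 governs: P_u = 493.23 kN.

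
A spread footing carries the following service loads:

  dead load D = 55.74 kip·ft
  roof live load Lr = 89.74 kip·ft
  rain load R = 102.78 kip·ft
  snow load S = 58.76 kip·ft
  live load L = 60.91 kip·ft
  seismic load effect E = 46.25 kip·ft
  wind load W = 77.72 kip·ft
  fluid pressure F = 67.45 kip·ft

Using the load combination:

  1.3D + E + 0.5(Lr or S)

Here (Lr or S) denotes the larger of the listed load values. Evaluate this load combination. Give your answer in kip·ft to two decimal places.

163.58 kip·ft

(Lr or S) → Lr = 89.74 kip·ft.
1.3(55.74) + 1.0(46.25) + 0.5(89.74) = 72.46 + 46.25 + 44.87 = 163.58
M_u = 163.58 kip·ft.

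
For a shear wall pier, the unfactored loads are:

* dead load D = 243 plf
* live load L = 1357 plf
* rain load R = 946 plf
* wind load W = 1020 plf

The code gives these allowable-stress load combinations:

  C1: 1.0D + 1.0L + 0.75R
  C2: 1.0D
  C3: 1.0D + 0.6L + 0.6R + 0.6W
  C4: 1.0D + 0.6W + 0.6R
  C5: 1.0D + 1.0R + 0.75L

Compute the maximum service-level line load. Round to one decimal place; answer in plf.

2309.5 plf

C1: 1.0(243) + 1.0(1357) + 0.75(946) = 243.0 + 1357.0 + 709.5 = 2309.5
C2: 1.0(243) = 243.0
C3: 1.0(243) + 0.6(1357) + 0.6(946) + 0.6(1020) = 243.0 + 814.2 + 567.6 + 612.0 = 2236.8
C4: 1.0(243) + 0.6(1020) + 0.6(946) = 243.0 + 612.0 + 567.6 = 1422.6
C5: 1.0(243) + 1.0(946) + 0.75(1357) = 243.0 + 946.0 + 1017.8 = 2206.8
Combination 1 governs: w = 2309.5 plf.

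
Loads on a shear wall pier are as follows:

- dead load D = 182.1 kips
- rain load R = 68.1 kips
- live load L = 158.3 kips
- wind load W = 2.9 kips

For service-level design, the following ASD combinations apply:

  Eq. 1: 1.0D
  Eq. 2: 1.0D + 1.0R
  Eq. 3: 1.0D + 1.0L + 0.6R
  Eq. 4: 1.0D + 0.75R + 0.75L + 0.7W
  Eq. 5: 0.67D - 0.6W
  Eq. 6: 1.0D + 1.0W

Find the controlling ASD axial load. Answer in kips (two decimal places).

Eq. 1: 1.0(182.1) = 182.10
Eq. 2: 1.0(182.1) + 1.0(68.1) = 182.10 + 68.10 = 250.20
Eq. 3: 1.0(182.1) + 1.0(158.3) + 0.6(68.1) = 182.10 + 158.30 + 40.86 = 381.26
Eq. 4: 1.0(182.1) + 0.75(68.1) + 0.75(158.3) + 0.7(2.9) = 353.93
Eq. 5: 0.67(182.1) - 0.6(2.9) = 122.01 - 1.74 = 120.27
Eq. 6: 1.0(182.1) + 1.0(2.9) = 182.10 + 2.90 = 185.00
Maximum is from combination 3.

381.26 kips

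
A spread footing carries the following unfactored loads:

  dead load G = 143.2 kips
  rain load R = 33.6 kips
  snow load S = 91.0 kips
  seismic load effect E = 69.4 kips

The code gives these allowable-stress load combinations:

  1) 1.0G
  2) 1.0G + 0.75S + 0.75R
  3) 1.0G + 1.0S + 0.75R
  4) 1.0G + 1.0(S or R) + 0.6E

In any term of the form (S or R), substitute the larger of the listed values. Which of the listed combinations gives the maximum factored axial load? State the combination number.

(S or R) → S = 91.0 kips.
1) 1.0(143.2) = 143.2
2) 1.0(143.2) + 0.75(91.0) + 0.75(33.6) = 236.7
3) 1.0(143.2) + 1.0(91.0) + 0.75(33.6) = 259.4
4) 1.0(143.2) + 1.0(91.0) + 0.6(69.4) = 275.8
The largest value is 275.8 kips from combination 4.

Combination 4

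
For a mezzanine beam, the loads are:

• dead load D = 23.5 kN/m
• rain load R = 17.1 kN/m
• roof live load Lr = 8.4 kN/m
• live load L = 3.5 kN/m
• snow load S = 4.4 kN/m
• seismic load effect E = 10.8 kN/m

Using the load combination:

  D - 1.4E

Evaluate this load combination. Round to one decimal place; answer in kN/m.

8.4 kN/m

1.0(23.5) - 1.4(10.8) = 23.5 - 15.1 = 8.4
w_u = 8.4 kN/m.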